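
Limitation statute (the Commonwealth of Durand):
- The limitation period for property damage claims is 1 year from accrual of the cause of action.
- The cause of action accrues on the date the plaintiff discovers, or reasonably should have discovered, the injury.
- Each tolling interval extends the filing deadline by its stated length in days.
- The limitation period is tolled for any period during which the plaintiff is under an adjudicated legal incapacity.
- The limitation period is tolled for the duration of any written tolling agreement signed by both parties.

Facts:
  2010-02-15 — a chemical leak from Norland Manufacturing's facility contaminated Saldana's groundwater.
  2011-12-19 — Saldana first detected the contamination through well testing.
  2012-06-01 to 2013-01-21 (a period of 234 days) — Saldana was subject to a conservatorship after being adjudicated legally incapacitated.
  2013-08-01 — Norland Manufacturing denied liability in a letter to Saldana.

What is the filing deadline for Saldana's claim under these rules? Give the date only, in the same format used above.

2013-08-10

Under the discovery rule, the claim accrued on 2011-12-19, when Saldana discovered the injury — not on the 2010-02-15 date of the underlying act.
Adding the 1 year base period to 2011-12-19 gives a deadline of 2012-12-19, before any tolling.
The period was tolled for 234 days by the plaintiff's legal incapacity (2012-06-01 to 2013-01-21), pushing the deadline to 2013-08-10.
The other events in the timeline have no effect on the limitation period under the stated rules.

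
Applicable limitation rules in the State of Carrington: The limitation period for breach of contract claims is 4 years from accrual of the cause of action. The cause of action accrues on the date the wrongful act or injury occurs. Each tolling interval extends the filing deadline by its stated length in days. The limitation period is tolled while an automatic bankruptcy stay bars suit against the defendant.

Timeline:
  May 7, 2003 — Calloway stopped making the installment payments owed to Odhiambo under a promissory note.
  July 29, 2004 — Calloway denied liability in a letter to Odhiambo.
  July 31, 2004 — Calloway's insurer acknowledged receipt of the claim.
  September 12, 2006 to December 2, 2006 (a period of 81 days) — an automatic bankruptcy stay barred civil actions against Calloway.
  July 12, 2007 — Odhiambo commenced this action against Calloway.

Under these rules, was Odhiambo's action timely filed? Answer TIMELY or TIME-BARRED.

TIMELY

The cause of action accrued on May 7, 2003, the date of the act.
The untolled deadline — 4 years after May 7, 2003 — is May 7, 2007.
The period was tolled for 81 days by the automatic bankruptcy stay (September 12, 2006 to December 2, 2006), pushing the deadline to July 27, 2007.
None of the other events listed affects the running of the period under the stated rules.
Odhiambo filed on July 12, 2007, before the July 27, 2007 deadline, so the action is timely.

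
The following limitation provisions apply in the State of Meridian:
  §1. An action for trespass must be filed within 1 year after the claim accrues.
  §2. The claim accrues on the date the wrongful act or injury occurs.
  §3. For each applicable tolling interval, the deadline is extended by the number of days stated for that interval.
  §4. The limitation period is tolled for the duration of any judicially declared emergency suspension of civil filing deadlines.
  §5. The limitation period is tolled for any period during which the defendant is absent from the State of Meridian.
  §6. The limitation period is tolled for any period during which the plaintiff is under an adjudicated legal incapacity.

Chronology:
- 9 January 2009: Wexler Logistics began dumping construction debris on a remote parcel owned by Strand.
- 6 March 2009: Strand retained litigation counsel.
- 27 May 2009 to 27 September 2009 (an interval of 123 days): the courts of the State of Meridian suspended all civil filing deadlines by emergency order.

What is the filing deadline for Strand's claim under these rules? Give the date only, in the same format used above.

12 May 2010

The limitation period began to run on 9 January 2009.
The untolled deadline — 1 year after 9 January 2009 — is 9 January 2010.
The period was tolled for 123 days by the emergency suspension of filing deadlines (27 May 2009 to 27 September 2009), pushing the deadline to 12 May 2010.
The other events in the timeline have no effect on the limitation period under the stated rules.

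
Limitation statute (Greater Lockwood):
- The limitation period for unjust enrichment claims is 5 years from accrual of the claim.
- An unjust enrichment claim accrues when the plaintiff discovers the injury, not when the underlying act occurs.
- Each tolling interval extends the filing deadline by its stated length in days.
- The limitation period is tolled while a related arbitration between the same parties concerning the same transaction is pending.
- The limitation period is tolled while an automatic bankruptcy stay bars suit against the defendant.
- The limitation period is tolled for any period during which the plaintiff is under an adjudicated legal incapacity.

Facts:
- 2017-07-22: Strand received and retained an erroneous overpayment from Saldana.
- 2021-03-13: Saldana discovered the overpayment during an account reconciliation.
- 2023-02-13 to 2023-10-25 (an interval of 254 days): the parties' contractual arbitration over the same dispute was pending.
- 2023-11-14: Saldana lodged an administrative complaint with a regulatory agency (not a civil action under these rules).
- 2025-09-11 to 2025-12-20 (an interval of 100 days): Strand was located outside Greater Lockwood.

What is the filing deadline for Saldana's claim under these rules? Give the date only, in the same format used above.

2026-11-22

Accrual is tied to discovery, so the period began on 2021-03-13 rather than on 2017-07-22 when the act occurred.
5 years from 2021-03-13 is 2026-03-13.
The pending related arbitration from 2023-02-13 to 2023-10-25 tolled the period for 254 days, extending the deadline to 2026-11-22.
No stated provision tolls the period for the defendant's absence, so the interval from 2025-09-11 to 2025-12-20 has no effect on the deadline.
The other events in the timeline have no effect on the limitation period under the stated rules.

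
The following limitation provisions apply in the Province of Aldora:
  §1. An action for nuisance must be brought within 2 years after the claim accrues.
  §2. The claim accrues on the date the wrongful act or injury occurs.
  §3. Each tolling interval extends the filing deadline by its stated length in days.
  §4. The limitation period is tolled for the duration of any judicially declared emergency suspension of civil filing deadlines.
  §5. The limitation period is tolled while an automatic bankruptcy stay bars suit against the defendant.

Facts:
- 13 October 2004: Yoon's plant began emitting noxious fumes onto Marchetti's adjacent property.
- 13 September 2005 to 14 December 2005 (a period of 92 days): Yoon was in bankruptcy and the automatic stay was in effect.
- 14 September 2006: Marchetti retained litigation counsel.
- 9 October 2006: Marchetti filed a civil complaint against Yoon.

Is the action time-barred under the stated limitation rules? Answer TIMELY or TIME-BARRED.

TIMELY

The claim accrued on 13 October 2004, when the wrongful act occurred.
Adding the 2 years base period to 13 October 2004 gives a deadline of 13 October 2006, before any tolling.
The automatic bankruptcy stay from 13 September 2005 to 14 December 2005 tolled the period for 92 days, extending the deadline to 13 January 2007.
None of the other events listed affects the running of the period under the stated rules.
Marchetti filed on 9 October 2006, before the 13 January 2007 deadline, so the action is timely.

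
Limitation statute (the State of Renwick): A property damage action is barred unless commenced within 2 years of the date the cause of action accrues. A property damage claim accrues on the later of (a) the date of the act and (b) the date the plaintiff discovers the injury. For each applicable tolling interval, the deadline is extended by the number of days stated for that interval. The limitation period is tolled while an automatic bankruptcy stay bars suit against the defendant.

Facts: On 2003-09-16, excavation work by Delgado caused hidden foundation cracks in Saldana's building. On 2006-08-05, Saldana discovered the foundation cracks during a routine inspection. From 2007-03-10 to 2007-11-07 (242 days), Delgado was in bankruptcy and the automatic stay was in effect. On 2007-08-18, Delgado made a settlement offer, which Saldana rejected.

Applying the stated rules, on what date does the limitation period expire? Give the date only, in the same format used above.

2009-04-04

The claim accrued on 2006-08-05 — the later of the 2003-09-16 act and the 2006-08-05 discovery.
2 years from 2006-08-05 is 2008-08-05.
Because the automatic bankruptcy stay ran from 2007-03-10 to 2007-11-07, the deadline is extended by 242 days to 2009-04-04.
None of the other events listed affects the running of the period under the stated rules.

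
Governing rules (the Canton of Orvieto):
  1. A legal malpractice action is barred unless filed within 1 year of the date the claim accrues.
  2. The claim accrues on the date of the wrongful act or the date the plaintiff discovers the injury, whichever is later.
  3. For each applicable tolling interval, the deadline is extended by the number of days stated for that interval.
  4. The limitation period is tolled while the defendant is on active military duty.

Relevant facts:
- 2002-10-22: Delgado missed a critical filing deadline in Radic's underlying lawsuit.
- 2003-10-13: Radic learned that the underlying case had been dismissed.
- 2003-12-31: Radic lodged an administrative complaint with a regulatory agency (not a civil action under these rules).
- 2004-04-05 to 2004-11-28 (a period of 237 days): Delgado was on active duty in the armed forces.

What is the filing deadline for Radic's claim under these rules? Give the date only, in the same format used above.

Taking the later of the act (2002-10-22) and discovery (2003-10-13), the claim accrued on 2003-10-13.
The untolled deadline — 1 year after 2003-10-13 — is 2004-10-13.
The defendant's active military service from 2004-04-05 to 2004-11-28 tolled the period for 237 days, extending the deadline to 2005-06-07.
The other events in the timeline have no effect on the limitation period under the stated rules.

2005-06-07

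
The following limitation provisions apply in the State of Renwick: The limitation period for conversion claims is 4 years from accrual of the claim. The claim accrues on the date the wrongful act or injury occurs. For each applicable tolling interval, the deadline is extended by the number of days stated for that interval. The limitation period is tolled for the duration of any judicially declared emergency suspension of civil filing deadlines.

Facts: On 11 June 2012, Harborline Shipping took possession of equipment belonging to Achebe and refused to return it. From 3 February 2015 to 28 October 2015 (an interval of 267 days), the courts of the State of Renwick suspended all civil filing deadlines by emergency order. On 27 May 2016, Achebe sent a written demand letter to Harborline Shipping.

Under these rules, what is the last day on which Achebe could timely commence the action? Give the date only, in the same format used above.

5 March 2017

The claim accrued on 11 June 2012, the date of the act.
4 years from 11 June 2012 is 11 June 2016.
The period was tolled for 267 days by the emergency suspension of filing deadlines (3 February 2015 to 28 October 2015), pushing the deadline to 5 March 2017.
None of the other events listed affects the running of the period under the stated rules.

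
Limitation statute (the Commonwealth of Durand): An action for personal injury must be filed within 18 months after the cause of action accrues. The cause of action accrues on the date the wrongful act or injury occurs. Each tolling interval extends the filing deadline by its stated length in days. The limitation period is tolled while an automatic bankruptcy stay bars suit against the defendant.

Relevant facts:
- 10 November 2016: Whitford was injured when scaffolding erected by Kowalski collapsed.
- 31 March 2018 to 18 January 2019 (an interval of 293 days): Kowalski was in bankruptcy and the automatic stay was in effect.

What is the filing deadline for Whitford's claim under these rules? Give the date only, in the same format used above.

The cause of action accrued on 10 November 2016, the date of the act.
Adding the 18 months base period to 10 November 2016 gives a deadline of 10 May 2018, before any tolling.
Because the automatic bankruptcy stay ran from 31 March 2018 to 18 January 2019, the deadline is extended by 293 days to 27 February 2019.

27 February 2019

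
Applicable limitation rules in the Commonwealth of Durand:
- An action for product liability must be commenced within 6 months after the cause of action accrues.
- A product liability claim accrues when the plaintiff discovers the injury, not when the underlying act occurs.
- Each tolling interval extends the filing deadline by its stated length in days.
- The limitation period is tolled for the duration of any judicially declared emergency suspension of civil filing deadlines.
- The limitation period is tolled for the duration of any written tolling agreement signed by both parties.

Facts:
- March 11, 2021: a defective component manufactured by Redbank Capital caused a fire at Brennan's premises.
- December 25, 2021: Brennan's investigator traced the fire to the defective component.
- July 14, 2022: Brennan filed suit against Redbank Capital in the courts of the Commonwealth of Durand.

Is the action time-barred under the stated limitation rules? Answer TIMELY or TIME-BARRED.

The claim did not accrue until Brennan discovered the injury on December 25, 2021; the March 11, 2021 act date does not start the clock under the stated rule.
6 months from December 25, 2021 is June 25, 2022.
The July 14, 2022 filing falls after the June 25, 2022 deadline; the claim is time-barred.

TIME-BARRED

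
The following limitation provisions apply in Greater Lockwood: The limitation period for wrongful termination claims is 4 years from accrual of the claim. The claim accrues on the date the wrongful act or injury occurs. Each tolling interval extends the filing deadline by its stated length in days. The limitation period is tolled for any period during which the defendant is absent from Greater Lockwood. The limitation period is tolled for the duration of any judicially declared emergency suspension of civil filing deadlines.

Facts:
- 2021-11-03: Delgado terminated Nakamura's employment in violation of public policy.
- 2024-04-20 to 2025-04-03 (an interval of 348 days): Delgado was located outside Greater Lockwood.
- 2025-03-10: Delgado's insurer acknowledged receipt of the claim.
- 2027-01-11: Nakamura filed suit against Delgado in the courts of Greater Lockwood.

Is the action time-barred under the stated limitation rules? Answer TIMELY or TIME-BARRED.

TIME-BARRED

The claim accrued on 2021-11-03, when the wrongful act occurred.
The untolled deadline — 4 years after 2021-11-03 — is 2025-11-03.
The defendant's absence from the jurisdiction from 2024-04-20 to 2025-04-03 tolled the period for 348 days, extending the deadline to 2026-10-17.
None of the other events listed affects the running of the period under the stated rules.
Filing on 2027-01-11 missed the 2026-10-17 deadline — the action is time-barred.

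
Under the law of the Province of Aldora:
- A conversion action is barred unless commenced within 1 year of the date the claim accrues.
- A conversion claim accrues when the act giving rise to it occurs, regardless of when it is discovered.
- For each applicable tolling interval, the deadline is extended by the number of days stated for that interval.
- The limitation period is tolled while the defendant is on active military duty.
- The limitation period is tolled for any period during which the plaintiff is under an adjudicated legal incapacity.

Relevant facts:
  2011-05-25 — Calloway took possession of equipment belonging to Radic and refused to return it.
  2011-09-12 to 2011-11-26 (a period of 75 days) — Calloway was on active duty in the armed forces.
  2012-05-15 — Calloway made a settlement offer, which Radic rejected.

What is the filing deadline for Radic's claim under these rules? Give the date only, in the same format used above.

The claim accrued on 2011-05-25, the date of the act.
1 year from 2011-05-25 is 2012-05-25.
Because the defendant's active military service ran from 2011-09-12 to 2011-11-26, the deadline is extended by 75 days to 2012-08-08.
Nothing else in the chronology tolls or restarts the period.

2012-08-08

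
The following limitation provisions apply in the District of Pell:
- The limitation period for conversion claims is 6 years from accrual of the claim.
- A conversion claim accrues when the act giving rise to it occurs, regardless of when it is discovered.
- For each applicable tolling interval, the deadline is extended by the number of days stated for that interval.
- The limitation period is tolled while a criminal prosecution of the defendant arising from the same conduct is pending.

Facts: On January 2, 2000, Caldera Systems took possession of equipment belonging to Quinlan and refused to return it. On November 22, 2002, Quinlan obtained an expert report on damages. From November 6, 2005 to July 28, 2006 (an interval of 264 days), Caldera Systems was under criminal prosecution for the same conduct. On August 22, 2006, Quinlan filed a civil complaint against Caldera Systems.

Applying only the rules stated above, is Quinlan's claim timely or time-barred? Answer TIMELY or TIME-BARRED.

TIMELY

The claim accrued on January 2, 2000, when the wrongful act occurred.
Adding the 6 years base period to January 2, 2000 gives a deadline of January 2, 2006, before any tolling.
The period was tolled for 264 days by the pending criminal prosecution (November 6, 2005 to July 28, 2006), pushing the deadline to September 23, 2006.
The other events in the timeline have no effect on the limitation period under the stated rules.
Quinlan filed on August 22, 2006, before the September 23, 2006 deadline, so the action is timely.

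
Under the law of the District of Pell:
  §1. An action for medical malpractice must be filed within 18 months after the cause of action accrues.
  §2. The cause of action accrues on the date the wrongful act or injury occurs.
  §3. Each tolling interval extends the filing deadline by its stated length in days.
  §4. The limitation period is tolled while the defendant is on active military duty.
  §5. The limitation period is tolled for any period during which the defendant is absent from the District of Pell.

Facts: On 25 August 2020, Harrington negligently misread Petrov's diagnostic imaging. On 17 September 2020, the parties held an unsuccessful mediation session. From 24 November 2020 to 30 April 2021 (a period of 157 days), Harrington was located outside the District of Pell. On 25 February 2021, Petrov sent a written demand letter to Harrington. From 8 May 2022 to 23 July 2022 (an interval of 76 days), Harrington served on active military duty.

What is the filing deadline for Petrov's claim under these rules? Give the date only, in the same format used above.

16 October 2022

The limitation period began to run on 25 August 2020.
18 months from 25 August 2020 is 25 February 2022.
The period was tolled for 157 days by the defendant's absence from the jurisdiction (24 November 2020 to 30 April 2021), pushing the deadline to 1 August 2022.
The period was tolled for 76 days by the defendant's active military service (8 May 2022 to 23 July 2022), pushing the deadline to 16 October 2022.
The other events in the timeline have no effect on the limitation period under the stated rules.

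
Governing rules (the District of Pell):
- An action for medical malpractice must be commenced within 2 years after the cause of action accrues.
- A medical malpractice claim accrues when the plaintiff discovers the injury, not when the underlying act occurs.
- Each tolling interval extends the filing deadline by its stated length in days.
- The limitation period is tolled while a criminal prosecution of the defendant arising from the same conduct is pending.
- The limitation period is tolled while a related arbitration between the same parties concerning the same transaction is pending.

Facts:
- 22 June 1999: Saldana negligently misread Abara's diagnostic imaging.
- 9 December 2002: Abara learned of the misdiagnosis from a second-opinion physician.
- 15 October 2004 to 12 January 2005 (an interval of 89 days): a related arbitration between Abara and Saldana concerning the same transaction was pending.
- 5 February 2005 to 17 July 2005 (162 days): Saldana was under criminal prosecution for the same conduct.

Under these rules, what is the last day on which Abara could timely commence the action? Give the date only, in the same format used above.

17 August 2005

Accrual is tied to discovery, so the period began on 9 December 2002 rather than on 22 June 1999 when the act occurred.
The untolled deadline — 2 years after 9 December 2002 — is 9 December 2004.
The pending related arbitration from 15 October 2004 to 12 January 2005 tolled the period for 89 days, extending the deadline to 8 March 2005.
Because the pending criminal prosecution ran from 5 February 2005 to 17 July 2005, the deadline is extended by 162 days to 17 August 2005.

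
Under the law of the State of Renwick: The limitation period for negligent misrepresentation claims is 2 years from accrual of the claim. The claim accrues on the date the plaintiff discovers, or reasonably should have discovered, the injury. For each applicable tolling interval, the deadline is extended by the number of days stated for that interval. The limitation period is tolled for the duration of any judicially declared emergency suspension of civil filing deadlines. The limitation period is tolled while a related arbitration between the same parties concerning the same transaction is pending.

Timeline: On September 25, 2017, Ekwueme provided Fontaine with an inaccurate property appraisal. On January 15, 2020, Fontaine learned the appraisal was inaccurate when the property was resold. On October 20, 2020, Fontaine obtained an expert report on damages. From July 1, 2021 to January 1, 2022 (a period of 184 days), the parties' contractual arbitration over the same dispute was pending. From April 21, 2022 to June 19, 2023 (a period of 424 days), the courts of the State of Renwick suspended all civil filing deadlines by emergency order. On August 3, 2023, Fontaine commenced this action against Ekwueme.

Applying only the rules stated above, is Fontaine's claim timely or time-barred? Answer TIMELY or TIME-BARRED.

TIMELY

Accrual is tied to discovery, so the period began on January 15, 2020 rather than on September 25, 2017 when the act occurred.
The untolled deadline — 2 years after January 15, 2020 — is January 15, 2022.
The period was tolled for 184 days by the pending related arbitration (July 1, 2021 to January 1, 2022), pushing the deadline to July 18, 2022.
The period was tolled for 424 days by the emergency suspension of filing deadlines (April 21, 2022 to June 19, 2023), pushing the deadline to September 15, 2023.
Nothing else in the chronology tolls or restarts the period.
Fontaine filed on August 3, 2023, before the September 15, 2023 deadline, so the action is timely.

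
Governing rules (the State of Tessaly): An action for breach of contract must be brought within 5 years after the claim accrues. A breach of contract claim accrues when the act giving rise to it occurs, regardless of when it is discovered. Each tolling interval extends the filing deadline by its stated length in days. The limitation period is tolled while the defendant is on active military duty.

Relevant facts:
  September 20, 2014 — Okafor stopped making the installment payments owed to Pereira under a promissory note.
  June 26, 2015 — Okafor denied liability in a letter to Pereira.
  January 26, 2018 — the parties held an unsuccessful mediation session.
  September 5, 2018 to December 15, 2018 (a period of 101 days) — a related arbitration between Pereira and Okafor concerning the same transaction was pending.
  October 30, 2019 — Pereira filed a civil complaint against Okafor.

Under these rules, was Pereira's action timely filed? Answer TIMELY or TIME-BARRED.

TIME-BARRED

The limitation period began to run on September 20, 2014.
The untolled deadline — 5 years after September 20, 2014 — is September 20, 2019.
Although a pending arbitration ran from September 5, 2018 to December 15, 2018, the stated rules do not make that a tolling event, so it is disregarded.
The other events in the timeline have no effect on the limitation period under the stated rules.
Filing on October 30, 2019 missed the September 20, 2019 deadline — the action is time-barred.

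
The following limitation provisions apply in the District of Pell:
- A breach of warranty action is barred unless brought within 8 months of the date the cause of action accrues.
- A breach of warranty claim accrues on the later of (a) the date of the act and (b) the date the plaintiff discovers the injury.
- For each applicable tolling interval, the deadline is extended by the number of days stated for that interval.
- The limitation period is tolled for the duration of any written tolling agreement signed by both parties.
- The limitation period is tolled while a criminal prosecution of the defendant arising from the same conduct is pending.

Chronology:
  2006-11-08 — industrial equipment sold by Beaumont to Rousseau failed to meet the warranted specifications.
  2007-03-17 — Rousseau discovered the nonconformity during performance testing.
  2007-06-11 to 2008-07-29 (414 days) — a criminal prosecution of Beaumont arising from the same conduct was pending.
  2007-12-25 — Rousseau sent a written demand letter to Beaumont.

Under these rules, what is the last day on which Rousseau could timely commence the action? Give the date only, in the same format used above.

2009-01-04

Because discovery on 2007-03-17 post-dates the 2006-11-08 act, accrual under the later-of rule falls on 2007-03-17.
8 months from 2007-03-17 is 2007-11-17.
The pending criminal prosecution from 2007-06-11 to 2008-07-29 tolled the period for 414 days, extending the deadline to 2009-01-04.
The other events in the timeline have no effect on the limitation period under the stated rules.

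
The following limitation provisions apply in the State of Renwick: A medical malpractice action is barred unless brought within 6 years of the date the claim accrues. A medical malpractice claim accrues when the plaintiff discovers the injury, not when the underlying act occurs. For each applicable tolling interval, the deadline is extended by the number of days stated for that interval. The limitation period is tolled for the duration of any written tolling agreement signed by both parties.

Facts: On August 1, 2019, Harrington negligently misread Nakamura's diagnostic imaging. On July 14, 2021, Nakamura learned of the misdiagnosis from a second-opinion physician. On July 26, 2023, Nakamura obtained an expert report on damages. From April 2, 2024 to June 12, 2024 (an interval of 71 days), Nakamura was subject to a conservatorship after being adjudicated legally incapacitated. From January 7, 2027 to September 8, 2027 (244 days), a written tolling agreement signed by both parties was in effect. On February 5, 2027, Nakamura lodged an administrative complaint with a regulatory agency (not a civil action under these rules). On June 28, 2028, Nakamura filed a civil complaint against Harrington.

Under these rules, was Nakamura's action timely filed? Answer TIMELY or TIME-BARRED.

TIME-BARRED

The claim did not accrue until Nakamura discovered the injury on July 14, 2021; the August 1, 2019 act date does not start the clock under the stated rule.
The untolled deadline — 6 years after July 14, 2021 — is July 14, 2027.
The written tolling agreement from January 7, 2027 to September 8, 2027 tolled the period for 244 days, extending the deadline to March 14, 2028.
Although the plaintiff's incapacity ran from April 2, 2024 to June 12, 2024, the stated rules do not make that a tolling event, so it is disregarded.
None of the other events listed affects the running of the period under the stated rules.
Nakamura filed on June 28, 2028, after the March 14, 2028 deadline, so the action is time-barred.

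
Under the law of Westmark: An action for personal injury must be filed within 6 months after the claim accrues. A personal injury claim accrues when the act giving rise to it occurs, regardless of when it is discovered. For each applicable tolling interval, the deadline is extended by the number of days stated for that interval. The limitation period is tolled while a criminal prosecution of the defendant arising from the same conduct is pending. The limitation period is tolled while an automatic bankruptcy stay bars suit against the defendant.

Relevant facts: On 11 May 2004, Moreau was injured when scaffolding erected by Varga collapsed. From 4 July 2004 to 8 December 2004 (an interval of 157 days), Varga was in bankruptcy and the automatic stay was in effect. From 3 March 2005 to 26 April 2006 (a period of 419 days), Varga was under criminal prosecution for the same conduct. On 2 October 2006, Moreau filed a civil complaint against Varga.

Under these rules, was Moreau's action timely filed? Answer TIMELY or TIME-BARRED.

The limitation period began to run on 11 May 2004.
6 months from 11 May 2004 is 11 November 2004.
Because the automatic bankruptcy stay ran from 4 July 2004 to 8 December 2004, the deadline is extended by 157 days to 17 April 2005.
The pending criminal prosecution from 3 March 2005 to 26 April 2006 tolled the period for 419 days, extending the deadline to 10 June 2006.
The 2 October 2006 filing falls after the 10 June 2006 deadline; the claim is time-barred.

TIME-BARRED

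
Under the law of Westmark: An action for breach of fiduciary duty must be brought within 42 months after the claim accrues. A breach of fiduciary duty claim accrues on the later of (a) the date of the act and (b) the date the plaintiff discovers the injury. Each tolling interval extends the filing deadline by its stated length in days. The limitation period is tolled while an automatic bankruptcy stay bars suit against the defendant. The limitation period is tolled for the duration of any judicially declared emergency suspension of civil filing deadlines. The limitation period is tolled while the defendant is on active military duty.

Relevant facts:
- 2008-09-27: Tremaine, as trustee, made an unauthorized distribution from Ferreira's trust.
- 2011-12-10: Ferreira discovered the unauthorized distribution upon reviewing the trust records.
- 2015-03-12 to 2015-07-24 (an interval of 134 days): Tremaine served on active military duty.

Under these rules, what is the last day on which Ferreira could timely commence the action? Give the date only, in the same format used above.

Taking the later of the act (2008-09-27) and discovery (2011-12-10), the claim accrued on 2011-12-10.
The untolled deadline — 42 months after 2011-12-10 — is 2015-06-10.
The defendant's active military service from 2015-03-12 to 2015-07-24 tolled the period for 134 days, extending the deadline to 2015-10-22.

2015-10-22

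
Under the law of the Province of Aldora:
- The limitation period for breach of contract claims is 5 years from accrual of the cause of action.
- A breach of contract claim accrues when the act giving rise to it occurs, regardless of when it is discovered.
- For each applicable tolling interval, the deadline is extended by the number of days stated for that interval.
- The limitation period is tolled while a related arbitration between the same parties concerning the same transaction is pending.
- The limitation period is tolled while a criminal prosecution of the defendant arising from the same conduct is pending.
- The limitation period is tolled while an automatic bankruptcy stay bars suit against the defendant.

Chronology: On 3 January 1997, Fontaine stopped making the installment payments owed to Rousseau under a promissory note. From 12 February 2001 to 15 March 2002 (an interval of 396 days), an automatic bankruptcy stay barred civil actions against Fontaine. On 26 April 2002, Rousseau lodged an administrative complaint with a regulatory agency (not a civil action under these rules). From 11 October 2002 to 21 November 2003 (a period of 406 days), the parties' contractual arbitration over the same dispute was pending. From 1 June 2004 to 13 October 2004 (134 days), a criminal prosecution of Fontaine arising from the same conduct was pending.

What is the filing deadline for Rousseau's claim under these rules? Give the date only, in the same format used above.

The cause of action accrued on 3 January 1997, the date of the act.
Adding the 5 years base period to 3 January 1997 gives a deadline of 3 January 2002, before any tolling.
The period was tolled for 396 days by the automatic bankruptcy stay (12 February 2001 to 15 March 2002), pushing the deadline to 3 February 2003.
Because the pending related arbitration ran from 11 October 2002 to 21 November 2003, the deadline is extended by 406 days to 15 March 2004.
By the time the pending criminal prosecution began on 1 June 2004, the limitation period had already expired on 15 March 2004; that interval cannot revive it.
Nothing else in the chronology tolls or restarts the period.

15 March 2004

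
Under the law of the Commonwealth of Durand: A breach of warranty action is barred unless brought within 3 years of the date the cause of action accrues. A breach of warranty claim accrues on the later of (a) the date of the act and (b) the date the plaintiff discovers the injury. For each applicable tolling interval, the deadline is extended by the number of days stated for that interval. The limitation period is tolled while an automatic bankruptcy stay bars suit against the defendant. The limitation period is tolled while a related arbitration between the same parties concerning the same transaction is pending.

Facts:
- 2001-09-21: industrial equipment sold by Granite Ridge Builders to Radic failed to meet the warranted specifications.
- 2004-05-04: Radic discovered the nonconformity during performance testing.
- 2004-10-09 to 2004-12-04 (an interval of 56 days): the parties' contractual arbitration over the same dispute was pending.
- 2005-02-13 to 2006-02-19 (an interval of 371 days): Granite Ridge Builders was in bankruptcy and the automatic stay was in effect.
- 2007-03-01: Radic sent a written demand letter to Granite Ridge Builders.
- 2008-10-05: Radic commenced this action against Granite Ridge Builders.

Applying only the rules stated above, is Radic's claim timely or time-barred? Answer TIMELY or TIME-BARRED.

Because discovery on 2004-05-04 post-dates the 2001-09-21 act, accrual under the later-of rule falls on 2004-05-04.
3 years from 2004-05-04 is 2007-05-04.
The pending related arbitration from 2004-10-09 to 2004-12-04 tolled the period for 56 days, extending the deadline to 2007-06-29.
The period was tolled for 371 days by the automatic bankruptcy stay (2005-02-13 to 2006-02-19), pushing the deadline to 2008-07-04.
The other events in the timeline have no effect on the limitation period under the stated rules.
Radic filed on 2008-10-05, after the 2008-07-04 deadline, so the action is time-barred.

TIME-BARRED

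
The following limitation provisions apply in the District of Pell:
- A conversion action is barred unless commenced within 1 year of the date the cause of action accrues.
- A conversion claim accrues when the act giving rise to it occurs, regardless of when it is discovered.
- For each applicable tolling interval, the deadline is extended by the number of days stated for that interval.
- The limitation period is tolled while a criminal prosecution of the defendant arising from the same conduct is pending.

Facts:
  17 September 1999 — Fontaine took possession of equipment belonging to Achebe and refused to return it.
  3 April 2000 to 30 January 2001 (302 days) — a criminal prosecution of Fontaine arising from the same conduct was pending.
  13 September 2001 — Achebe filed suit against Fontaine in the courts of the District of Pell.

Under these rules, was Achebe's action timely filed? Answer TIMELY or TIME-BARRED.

The cause of action accrued on 17 September 1999, the date of the act.
The untolled deadline — 1 year after 17 September 1999 — is 17 September 2000.
The pending criminal prosecution from 3 April 2000 to 30 January 2001 tolled the period for 302 days, extending the deadline to 16 July 2001.
Filing on 13 September 2001 missed the 16 July 2001 deadline — the action is time-barred.

TIME-BARRED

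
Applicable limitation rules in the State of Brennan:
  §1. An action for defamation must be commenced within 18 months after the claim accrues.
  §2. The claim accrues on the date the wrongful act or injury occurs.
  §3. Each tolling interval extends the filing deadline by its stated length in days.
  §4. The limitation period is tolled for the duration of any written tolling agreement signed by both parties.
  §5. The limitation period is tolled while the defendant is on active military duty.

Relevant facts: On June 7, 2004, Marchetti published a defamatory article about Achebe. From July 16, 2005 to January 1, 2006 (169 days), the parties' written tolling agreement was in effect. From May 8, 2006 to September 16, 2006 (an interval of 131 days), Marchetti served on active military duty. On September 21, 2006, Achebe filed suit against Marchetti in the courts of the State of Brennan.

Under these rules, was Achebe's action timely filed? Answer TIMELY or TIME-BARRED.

The claim accrued on June 7, 2004, when the wrongful act occurred.
The untolled deadline — 18 months after June 7, 2004 — is December 7, 2005.
The written tolling agreement from July 16, 2005 to January 1, 2006 tolled the period for 169 days, extending the deadline to May 25, 2006.
The defendant's active military service from May 8, 2006 to September 16, 2006 tolled the period for 131 days, extending the deadline to October 3, 2006.
Filing on September 21, 2006 beat the October 3, 2006 deadline — the action is timely.

TIMELY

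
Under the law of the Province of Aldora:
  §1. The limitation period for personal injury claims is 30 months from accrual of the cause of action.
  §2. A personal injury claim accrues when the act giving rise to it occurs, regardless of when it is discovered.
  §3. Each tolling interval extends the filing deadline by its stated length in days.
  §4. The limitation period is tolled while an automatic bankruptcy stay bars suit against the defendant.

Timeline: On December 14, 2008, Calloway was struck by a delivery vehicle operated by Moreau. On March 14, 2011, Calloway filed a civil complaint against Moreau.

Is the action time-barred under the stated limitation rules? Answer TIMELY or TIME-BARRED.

The cause of action accrued on December 14, 2008, the date of the act.
Adding the 30 months base period to December 14, 2008 gives a deadline of June 14, 2011, before any tolling.
The March 14, 2011 filing precedes the June 14, 2011 deadline; the claim is timely.

TIMELY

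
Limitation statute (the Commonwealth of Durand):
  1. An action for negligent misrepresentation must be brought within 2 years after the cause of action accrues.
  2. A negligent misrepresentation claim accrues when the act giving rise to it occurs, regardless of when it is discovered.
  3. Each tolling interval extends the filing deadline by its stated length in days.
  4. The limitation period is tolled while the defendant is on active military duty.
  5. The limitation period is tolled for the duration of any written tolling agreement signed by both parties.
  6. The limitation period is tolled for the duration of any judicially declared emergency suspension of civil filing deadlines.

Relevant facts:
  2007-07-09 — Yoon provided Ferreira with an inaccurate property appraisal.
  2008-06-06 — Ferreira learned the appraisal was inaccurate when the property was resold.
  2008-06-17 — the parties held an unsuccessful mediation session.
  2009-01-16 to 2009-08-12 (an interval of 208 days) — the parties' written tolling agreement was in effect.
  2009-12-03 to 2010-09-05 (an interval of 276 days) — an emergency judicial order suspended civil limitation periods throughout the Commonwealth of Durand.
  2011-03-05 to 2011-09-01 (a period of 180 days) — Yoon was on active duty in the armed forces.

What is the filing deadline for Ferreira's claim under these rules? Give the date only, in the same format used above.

Because the rule ties accrual to occurrence, the claim accrued on 2007-07-09, not on the 2008-06-06 discovery date.
Adding the 2 years base period to 2007-07-09 gives a deadline of 2009-07-09, before any tolling.
The written tolling agreement from 2009-01-16 to 2009-08-12 tolled the period for 208 days, extending the deadline to 2010-02-02.
The emergency suspension of filing deadlines from 2009-12-03 to 2010-09-05 tolled the period for 276 days, extending the deadline to 2010-11-05.
The defendant's active military service starting 2011-03-05 came too late — the period had run on 2010-11-05 — and so does not extend the deadline.
None of the other events listed affects the running of the period under the stated rules.

2010-11-05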